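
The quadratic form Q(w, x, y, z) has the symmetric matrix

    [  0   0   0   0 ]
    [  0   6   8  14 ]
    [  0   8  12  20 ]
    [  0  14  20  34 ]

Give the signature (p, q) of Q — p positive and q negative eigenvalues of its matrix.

Congruent diagonalization of A (simultaneous row and column reduction) yields pivots 0, 6, 4/3, 0.
So there are 2 positive, 2 zero pivots.

(2, 0)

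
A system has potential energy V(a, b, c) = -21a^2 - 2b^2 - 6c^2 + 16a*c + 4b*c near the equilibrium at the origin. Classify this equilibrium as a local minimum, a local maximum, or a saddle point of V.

local maximum

The Hessian at the origin is H = [[-42, 0, 16], [0, -4, 4], [16, 4, -12]].
Congruent diagonalization of H (simultaneous row and column reduction) yields pivots -42, -4, -40/21.
So there are 3 negative pivots.
H is negative definite, so the origin is a strict local maximum.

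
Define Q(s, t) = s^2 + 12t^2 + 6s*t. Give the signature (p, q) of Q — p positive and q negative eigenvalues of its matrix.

(2, 0)

Write A = [[1, 3], [3, 12]].
An LDLᵀ factorisation of A has diagonal entries 1, 3.
That gives 2 positive pivots.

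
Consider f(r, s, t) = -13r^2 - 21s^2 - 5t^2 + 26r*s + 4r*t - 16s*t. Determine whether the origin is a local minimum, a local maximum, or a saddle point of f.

local maximum

The Hessian at the origin is H = [[-26, 26, 4], [26, -42, -16], [4, -16, -10]].
Row-reducing H symmetrically gives the diagonal entries -26, -16, -5/13.
So there are 3 negative pivots.
H is negative definite, so the origin is a strict local maximum.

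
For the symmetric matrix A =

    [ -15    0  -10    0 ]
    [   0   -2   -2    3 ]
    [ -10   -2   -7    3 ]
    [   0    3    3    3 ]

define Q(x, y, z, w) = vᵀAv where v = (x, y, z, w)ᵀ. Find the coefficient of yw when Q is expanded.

The coefficient of yw is A[2,4] + A[4,2] = 2·3 = 6.

6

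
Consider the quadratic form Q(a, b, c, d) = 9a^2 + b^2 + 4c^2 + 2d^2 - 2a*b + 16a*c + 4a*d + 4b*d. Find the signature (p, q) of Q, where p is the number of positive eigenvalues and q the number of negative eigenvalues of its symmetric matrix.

(2, 1)

The symmetric matrix is A = [[9, -1, 8, 2], [-1, 1, 0, 2], [8, 0, 4, 0], [2, 2, 0, 2]].
Congruent diagonalization of A (simultaneous row and column reduction) yields pivots 9, 8/9, -4, 0.
That gives 2 positive, 1 negative, 1 zero pivots.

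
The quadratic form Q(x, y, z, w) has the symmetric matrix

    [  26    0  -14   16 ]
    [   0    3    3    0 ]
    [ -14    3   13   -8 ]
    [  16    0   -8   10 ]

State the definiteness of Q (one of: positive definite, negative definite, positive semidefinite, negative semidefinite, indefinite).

Congruent diagonalization of A (simultaneous row and column reduction) yields pivots 26, 3, 32/13, 0.
Counting signs: 3 positive, 1 zero.
Hence Q is positive semidefinite.

positive semidefinite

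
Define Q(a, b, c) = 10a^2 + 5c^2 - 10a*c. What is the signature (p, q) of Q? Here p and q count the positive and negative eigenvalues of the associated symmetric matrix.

(2, 0)

Write A = [[10, 0, -5], [0, 0, 0], [-5, 0, 5]].
Symmetric row and column elimination reduces A to a congruent diagonal form with pivots 10, 0, 5/2.
So there are 2 positive, 1 zero pivots.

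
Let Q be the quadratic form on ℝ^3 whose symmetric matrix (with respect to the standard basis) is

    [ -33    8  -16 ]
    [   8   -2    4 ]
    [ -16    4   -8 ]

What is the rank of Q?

Symmetric row and column elimination reduces A to a congruent diagonal form with pivots -33, -2/33, 0.
Counting signs: 2 negative, 1 zero.
The rank is the number of nonzero pivots: 2.

2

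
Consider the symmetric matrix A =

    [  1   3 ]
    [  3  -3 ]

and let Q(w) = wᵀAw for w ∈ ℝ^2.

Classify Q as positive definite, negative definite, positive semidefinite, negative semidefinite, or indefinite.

Congruent diagonalization of A (simultaneous row and column reduction) yields pivots 1, -12.
So there are 1 positive, 1 negative pivots.
Hence Q is indefinite.

indefinite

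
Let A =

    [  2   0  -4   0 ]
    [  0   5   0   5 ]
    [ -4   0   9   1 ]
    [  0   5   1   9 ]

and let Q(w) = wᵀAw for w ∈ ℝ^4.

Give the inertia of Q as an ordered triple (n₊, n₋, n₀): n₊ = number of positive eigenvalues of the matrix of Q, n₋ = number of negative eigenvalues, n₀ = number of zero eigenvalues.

(4, 0, 0)

Row-reducing A symmetrically gives the diagonal entries 2, 5, 1, 3.
So there are 4 positive pivots.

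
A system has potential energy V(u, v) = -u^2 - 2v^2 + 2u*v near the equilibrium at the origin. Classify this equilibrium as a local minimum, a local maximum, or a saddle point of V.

local maximum

The Hessian at the origin is H = [[-2, 2], [2, -4]].
det H = -2·-4 − (2)² = 4 > 0 and H[1,1] = -2 < 0, so H is negative definite.
Therefore the origin is a local maximum.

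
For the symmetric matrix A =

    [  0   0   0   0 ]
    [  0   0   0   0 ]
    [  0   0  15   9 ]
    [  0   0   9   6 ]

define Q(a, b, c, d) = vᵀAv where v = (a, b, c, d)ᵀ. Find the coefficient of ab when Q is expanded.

The coefficient of ab is A[1,2] + A[2,1] = 2·0 = 0.

0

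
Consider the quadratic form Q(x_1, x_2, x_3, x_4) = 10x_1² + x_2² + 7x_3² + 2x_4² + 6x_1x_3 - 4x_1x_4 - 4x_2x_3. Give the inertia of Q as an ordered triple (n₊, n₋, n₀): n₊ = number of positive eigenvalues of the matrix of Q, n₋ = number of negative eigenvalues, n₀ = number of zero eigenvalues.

Write A = [[10, 0, 3, -2], [0, 1, -2, 0], [3, -2, 7, 0], [-2, 0, 0, 2]].
Congruent diagonalization of A (simultaneous row and column reduction) yields pivots 10, 1, 21/10, 10/7.
That gives 4 positive pivots.

(4, 0, 0)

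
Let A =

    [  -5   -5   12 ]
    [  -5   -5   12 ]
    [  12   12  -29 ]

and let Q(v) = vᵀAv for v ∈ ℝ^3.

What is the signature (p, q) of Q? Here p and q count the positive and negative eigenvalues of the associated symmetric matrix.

(0, 2)

Row-reducing A symmetrically gives the diagonal entries -5, 0, -1/5.
So there are 2 negative, 1 zero pivots.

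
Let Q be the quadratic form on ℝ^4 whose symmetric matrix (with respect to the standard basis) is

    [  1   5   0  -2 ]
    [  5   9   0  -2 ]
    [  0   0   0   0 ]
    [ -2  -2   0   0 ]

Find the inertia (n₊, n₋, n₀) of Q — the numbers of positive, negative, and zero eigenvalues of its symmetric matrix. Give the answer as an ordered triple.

(1, 1, 2)

Congruent diagonalization of A (simultaneous row and column reduction) yields pivots 1, -16, 0, 0.
So there are 1 positive, 1 negative, 2 zero pivots.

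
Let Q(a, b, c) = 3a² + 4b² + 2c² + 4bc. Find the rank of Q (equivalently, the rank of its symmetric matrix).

3

The associated matrix is A = [[3, 0, 0], [0, 4, 2], [0, 2, 2]].
Row-reducing A symmetrically gives the diagonal entries 3, 4, 1.
That gives 3 positive pivots.
The rank is the number of nonzero pivots: 3.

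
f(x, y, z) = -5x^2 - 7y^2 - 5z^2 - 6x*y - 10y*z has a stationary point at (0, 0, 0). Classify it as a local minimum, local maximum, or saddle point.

The Hessian at the origin is H = [[-10, -6, 0], [-6, -14, -10], [0, -10, -10]].
Symmetric row and column elimination reduces H to a congruent diagonal form with pivots -10, -52/5, -5/13.
That gives 3 negative pivots.
H is negative definite, so the origin is a strict local maximum.

local maximum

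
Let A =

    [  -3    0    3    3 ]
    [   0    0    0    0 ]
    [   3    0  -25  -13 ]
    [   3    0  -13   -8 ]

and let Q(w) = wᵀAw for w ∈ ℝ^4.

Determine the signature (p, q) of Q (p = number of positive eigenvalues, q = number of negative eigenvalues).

(0, 3)

Congruent diagonalization of A (simultaneous row and column reduction) yields pivots -3, 0, -22, -5/11.
So there are 3 negative, 1 zero pivots.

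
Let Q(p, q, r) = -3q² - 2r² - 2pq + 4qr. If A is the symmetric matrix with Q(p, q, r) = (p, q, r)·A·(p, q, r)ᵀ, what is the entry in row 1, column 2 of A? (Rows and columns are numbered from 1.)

-1

The coefficient of p·q in Q is -2. For a symmetric A this equals A[1,2] + A[2,1] = 2·A[1,2].
So A[1,2] = -2/2 = -1.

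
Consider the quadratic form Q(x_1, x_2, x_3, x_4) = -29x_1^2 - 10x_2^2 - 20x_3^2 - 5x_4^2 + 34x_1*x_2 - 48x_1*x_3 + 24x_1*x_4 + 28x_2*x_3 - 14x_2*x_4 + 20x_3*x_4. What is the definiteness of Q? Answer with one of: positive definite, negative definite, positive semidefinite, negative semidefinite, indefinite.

Write A = [[-29, 17, -24, 12], [17, -10, 14, -7], [-24, 14, -20, 10], [12, -7, 10, -5]].
Symmetric row and column elimination reduces A to a congruent diagonal form with pivots -29, -1/29, 0, 0.
That gives 2 negative, 2 zero pivots.
Hence Q is negative semidefinite.

negative semidefinite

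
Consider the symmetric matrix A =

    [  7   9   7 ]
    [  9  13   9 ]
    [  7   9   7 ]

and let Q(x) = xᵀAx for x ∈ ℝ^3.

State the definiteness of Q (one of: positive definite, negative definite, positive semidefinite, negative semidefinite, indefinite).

positive semidefinite

Applying the same elementary operations to the rows and columns of A produces a congruent diagonal matrix with entries 7, 10/7, 0.
Counting signs: 2 positive, 1 zero.
Hence Q is positive semidefinite.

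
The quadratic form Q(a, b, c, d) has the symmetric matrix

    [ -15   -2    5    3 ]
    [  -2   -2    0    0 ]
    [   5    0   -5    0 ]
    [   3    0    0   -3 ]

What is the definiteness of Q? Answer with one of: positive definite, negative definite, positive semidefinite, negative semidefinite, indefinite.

negative definite

Leading principal minors: Δ_1 = -15, Δ_2 = 26, Δ_3 = -80, Δ_4 = 150.
The signs alternate starting with Δ_1 < 0, so by Sylvester's criterion Q is negative definite.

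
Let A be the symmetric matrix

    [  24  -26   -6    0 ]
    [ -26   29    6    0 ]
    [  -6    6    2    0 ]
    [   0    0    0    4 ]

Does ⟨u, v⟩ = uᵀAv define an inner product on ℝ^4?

yes

Symmetric row and column elimination reduces A to a congruent diagonal form with pivots 24, 5/6, 1/5, 4.
That gives 4 positive pivots.
Hence Q is positive definite.
⟨·,·⟩ is an inner product exactly when A is positive definite.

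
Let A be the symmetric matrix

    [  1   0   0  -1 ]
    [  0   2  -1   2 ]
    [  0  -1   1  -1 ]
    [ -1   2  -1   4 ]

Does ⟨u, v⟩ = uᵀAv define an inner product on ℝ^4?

yes

Leading principal minors: Δ_1 = 1, Δ_2 = 2, Δ_3 = 1, Δ_4 = 1.
All leading principal minors are positive, so by Sylvester's criterion Q is positive definite.
⟨·,·⟩ is an inner product exactly when A is positive definite.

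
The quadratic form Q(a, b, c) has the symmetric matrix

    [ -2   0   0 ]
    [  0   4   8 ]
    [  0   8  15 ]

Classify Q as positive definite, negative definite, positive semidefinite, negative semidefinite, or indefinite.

indefinite

Symmetric row and column elimination reduces A to a congruent diagonal form with pivots -2, 4, -1.
Counting signs: 1 positive, 2 negative.
Hence Q is indefinite.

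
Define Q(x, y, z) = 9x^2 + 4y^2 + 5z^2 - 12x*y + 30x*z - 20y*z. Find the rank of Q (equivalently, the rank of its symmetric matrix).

2

The associated matrix is A = [[9, -6, 15], [-6, 4, -10], [15, -10, 5]].
Row-reducing A symmetrically gives the diagonal entries 9, 0, -20.
Counting signs: 1 positive, 1 negative, 1 zero.
The rank is the number of nonzero pivots: 2.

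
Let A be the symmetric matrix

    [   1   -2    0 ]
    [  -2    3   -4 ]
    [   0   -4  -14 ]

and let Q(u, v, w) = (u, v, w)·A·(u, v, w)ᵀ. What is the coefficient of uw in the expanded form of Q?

The coefficient of uw is A[1,3] + A[3,1] = 2·0 = 0.

0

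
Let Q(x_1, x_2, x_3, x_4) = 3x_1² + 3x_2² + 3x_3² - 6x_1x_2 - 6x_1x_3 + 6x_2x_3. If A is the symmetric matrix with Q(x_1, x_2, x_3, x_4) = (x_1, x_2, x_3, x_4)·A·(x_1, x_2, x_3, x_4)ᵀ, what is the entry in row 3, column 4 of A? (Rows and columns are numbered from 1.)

The coefficient of x_3·x_4 in Q is 0. For a symmetric A this equals A[3,4] + A[4,3] = 2·A[3,4].
So A[3,4] = 0/2 = 0.

0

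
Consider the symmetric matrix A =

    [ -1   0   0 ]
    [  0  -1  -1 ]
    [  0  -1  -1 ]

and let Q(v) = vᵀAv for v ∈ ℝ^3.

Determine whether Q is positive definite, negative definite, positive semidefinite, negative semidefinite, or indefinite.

Symmetric row and column elimination reduces A to a congruent diagonal form with pivots -1, -1, 0.
So there are 2 negative, 1 zero pivots.
Hence Q is negative semidefinite.

negative semidefinite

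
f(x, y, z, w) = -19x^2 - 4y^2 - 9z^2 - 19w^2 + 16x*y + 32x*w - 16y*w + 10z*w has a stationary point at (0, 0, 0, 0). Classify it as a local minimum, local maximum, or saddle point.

local maximum

The Hessian at the origin is H = [[-38, 16, 0, 32], [16, -8, 0, -16], [0, 0, -18, 10], [32, -16, 10, -38]].
Row-reducing H symmetrically gives the diagonal entries -38, -24/19, -18, -4/9.
So there are 4 negative pivots.
H is negative definite, so the origin is a strict local maximum.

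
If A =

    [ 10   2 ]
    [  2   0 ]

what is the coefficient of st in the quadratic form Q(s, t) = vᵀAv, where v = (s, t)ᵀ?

The coefficient of st is A[1,2] + A[2,1] = 2·2 = 4.

4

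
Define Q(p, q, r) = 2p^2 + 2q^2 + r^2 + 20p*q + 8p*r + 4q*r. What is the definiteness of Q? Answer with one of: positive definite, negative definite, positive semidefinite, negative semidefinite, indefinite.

The symmetric matrix is A = [[2, 10, 4], [10, 2, 2], [4, 2, 1]].
Row-reducing A symmetrically gives the diagonal entries 2, -48, -1/4.
So there are 1 positive, 2 negative pivots.
Hence Q is indefinite.

indefinite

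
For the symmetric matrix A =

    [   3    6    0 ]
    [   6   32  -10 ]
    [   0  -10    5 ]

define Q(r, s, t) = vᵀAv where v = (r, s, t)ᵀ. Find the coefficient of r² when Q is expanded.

The coefficient of r² is the diagonal entry A[1,1] = 3.

3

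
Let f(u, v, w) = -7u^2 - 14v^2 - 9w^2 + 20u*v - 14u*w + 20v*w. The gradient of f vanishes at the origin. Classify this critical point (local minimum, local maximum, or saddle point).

The Hessian at the origin is H = [[-14, 20, -14], [20, -28, 20], [-14, 20, -18]].
Row-reducing H symmetrically gives the diagonal entries -14, 4/7, -4.
That gives 1 positive, 2 negative pivots.
H is indefinite, so the origin is a saddle point.

saddle point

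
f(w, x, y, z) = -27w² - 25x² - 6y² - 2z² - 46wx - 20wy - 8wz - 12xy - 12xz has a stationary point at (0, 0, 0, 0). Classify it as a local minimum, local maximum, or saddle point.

local maximum

The Hessian at the origin is H = [[-54, -46, -20, -8], [-46, -50, -12, -12], [-20, -12, -12, 0], [-8, -12, 0, -4]].
Symmetric row and column elimination reduces H to a congruent diagonal form with pivots -54, -292/27, -164/73, -8/41.
Counting signs: 4 negative.
H is negative definite, so the origin is a strict local maximum.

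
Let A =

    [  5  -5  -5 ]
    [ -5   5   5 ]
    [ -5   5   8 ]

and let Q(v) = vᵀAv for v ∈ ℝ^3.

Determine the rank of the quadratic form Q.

2

Symmetric row and column elimination reduces A to a congruent diagonal form with pivots 5, 0, 3.
That gives 2 positive, 1 zero pivots.
The rank is the number of nonzero pivots: 2.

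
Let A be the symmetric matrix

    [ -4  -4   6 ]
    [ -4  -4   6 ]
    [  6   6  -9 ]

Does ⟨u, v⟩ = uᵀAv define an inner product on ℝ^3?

Row-reducing A symmetrically gives the diagonal entries -4, 0, 0.
So there are 1 negative, 2 zero pivots.
Hence Q is negative semidefinite.
⟨·,·⟩ is an inner product exactly when A is positive definite.

no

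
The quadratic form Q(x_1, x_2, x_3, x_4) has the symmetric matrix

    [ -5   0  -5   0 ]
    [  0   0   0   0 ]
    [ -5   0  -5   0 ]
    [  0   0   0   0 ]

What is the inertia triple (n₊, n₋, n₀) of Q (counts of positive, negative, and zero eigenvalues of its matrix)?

Row-reducing A symmetrically gives the diagonal entries -5, 0, 0, 0.
That gives 1 negative, 3 zero pivots.

(0, 1, 3)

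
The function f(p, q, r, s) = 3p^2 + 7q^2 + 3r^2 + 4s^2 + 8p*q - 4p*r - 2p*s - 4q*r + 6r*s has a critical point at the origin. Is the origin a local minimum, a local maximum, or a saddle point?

The Hessian at the origin is H = [[6, 8, -4, -2], [8, 14, -4, 0], [-4, -4, 6, 6], [-2, 0, 6, 8]].
Row-reducing H symmetrically gives the diagonal entries 6, 10/3, 14/5, 4/7.
So there are 4 positive pivots.
H is positive definite, so the origin is a strict local minimum.

local minimum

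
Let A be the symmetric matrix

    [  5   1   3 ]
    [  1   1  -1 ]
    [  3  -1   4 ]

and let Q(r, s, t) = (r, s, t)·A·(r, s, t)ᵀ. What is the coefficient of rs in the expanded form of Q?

The coefficient of rs is A[1,2] + A[2,1] = 2·1 = 2.

2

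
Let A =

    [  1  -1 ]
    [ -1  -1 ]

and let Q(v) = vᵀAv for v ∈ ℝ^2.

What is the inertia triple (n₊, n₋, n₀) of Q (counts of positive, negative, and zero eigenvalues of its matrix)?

An LDLᵀ factorisation of A has diagonal entries 1, -2.
That gives 1 positive, 1 negative pivots.

(1, 1, 0)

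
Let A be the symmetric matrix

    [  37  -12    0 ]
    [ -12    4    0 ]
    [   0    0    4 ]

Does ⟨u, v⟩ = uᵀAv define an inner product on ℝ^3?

yes

Congruent diagonalization of A (simultaneous row and column reduction) yields pivots 37, 4/37, 4.
Counting signs: 3 positive.
Hence Q is positive definite.
⟨·,·⟩ is an inner product exactly when A is positive definite.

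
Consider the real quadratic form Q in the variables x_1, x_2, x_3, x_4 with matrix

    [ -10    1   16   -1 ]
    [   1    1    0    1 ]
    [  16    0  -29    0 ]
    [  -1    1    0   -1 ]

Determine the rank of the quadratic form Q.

4

An LDLᵀ factorisation of A has diagonal entries -10, 11/10, -63/11, -10/63.
That gives 1 positive, 3 negative pivots.
The rank is the number of nonzero pivots: 4.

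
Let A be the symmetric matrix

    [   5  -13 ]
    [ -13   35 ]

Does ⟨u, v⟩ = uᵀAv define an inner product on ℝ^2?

yes

Leading principal minors: Δ_1 = 5, Δ_2 = 6.
All leading principal minors are positive, so by Sylvester's criterion Q is positive definite.
⟨·,·⟩ is an inner product exactly when A is positive definite.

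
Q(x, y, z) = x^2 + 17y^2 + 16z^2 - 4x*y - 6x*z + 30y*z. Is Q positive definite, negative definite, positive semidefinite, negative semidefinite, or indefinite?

The symmetric matrix of Q is A = [[1, -2, -3], [-2, 17, 15], [-3, 15, 16]].
Leading principal minors: Δ_1 = 1, Δ_2 = 13, Δ_3 = 10.
All leading principal minors are positive, so by Sylvester's criterion Q is positive definite.

positive definite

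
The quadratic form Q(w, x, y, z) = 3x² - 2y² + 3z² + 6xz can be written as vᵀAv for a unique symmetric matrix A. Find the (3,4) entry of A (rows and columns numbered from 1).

0

The coefficient of y·z in Q is 0. For a symmetric A this equals A[3,4] + A[4,3] = 2·A[3,4].
So A[3,4] = 0/2 = 0.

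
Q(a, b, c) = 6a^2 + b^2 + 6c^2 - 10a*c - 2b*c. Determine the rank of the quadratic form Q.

3

The symmetric matrix is A = [[6, 0, -5], [0, 1, -1], [-5, -1, 6]].
An LDLᵀ factorisation of A has diagonal entries 6, 1, 5/6.
That gives 3 positive pivots.
The rank is the number of nonzero pivots: 3.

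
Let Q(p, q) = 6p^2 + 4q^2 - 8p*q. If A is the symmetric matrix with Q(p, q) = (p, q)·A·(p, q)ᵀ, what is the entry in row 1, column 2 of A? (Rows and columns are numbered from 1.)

The coefficient of p·q in Q is -8. For a symmetric A this equals A[1,2] + A[2,1] = 2·A[1,2].
So A[1,2] = -8/2 = -4.

-4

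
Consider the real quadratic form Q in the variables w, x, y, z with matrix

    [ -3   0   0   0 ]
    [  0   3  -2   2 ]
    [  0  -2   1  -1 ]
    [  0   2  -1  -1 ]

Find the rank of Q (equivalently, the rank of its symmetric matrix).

Row-reducing A symmetrically gives the diagonal entries -3, 3, -1/3, -2.
That gives 1 positive, 3 negative pivots.
The rank is the number of nonzero pivots: 4.

4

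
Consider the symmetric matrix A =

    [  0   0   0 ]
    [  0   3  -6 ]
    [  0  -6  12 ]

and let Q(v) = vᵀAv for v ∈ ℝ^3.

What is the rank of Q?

1

Symmetric row and column elimination reduces A to a congruent diagonal form with pivots 0, 3, 0.
So there are 1 positive, 2 zero pivots.
The rank is the number of nonzero pivots: 1.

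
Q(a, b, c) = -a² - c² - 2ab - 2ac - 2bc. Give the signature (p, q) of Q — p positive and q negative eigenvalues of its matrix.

The symmetric matrix is A = [[-1, -1, -1], [-1, 0, -1], [-1, -1, -1]].
Applying the same elementary operations to the rows and columns of A produces a congruent diagonal matrix with entries -1, 1, 0.
That gives 1 positive, 1 negative, 1 zero pivots.

(1, 1)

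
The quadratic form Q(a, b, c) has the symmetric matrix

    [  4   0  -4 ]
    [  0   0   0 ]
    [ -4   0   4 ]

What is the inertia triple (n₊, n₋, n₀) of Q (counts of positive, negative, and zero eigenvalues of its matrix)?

(1, 0, 2)

Symmetric row and column elimination reduces A to a congruent diagonal form with pivots 4, 0, 0.
So there are 1 positive, 2 zero pivots.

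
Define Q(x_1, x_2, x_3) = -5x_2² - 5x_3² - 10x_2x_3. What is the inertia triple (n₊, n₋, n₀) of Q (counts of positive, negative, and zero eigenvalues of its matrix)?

The associated matrix is A = [[0, 0, 0], [0, -5, -5], [0, -5, -5]].
Applying the same elementary operations to the rows and columns of A produces a congruent diagonal matrix with entries 0, -5, 0.
So there are 1 negative, 2 zero pivots.

(0, 1, 2)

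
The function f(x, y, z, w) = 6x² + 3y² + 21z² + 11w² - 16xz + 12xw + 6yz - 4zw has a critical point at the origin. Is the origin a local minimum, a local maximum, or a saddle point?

The Hessian at the origin is H = [[12, 0, -16, 12], [0, 6, 6, 0], [-16, 6, 42, -4], [12, 0, -4, 22]].
Applying the same elementary operations to the rows and columns of H produces a congruent diagonal matrix with entries 12, 6, 44/3, 2/11.
So there are 4 positive pivots.
H is positive definite, so the origin is a strict local minimum.

local minimum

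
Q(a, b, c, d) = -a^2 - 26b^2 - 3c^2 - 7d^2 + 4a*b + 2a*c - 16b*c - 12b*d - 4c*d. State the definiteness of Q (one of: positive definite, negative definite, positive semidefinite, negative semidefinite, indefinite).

The symmetric matrix is A = [[-1, 2, 1, 0], [2, -26, -8, -6], [1, -8, -3, -2], [0, -6, -2, -7]].
Applying the same elementary operations to the rows and columns of A produces a congruent diagonal matrix with entries -1, -22, -4/11, -5.
So there are 4 negative pivots.
Hence Q is negative definite.

negative definite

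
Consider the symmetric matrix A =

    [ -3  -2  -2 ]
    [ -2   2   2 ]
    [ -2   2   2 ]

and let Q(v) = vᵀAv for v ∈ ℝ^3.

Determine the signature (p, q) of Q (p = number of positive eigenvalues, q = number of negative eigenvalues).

Symmetric row and column elimination reduces A to a congruent diagonal form with pivots -3, 10/3, 0.
Counting signs: 1 positive, 1 negative, 1 zero.

(1, 1)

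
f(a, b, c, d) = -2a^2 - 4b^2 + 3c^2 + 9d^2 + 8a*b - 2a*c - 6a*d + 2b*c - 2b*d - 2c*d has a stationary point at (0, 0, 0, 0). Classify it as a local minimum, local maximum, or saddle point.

saddle point

The Hessian at the origin is H = [[-4, 8, -2, -6], [8, -8, 2, -2], [-2, 2, 6, -2], [-6, -2, -2, 18]].
Congruent diagonalization of H (simultaneous row and column reduction) yields pivots -4, 8, 13/2, 20/13.
Counting signs: 3 positive, 1 negative.
H is indefinite, so the origin is a saddle point.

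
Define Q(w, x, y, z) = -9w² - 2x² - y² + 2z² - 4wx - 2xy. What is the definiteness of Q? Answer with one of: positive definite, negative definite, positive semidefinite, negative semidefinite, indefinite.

The associated matrix is A = [[-9, -2, 0, 0], [-2, -2, -1, 0], [0, -1, -1, 0], [0, 0, 0, 2]].
Applying the same elementary operations to the rows and columns of A produces a congruent diagonal matrix with entries -9, -14/9, -5/14, 2.
That gives 1 positive, 3 negative pivots.
Hence Q is indefinite.

indefinite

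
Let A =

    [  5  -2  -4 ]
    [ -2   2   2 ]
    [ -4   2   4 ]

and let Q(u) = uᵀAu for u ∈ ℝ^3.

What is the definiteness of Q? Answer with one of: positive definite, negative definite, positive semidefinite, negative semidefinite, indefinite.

positive definite

Leading principal minors: Δ_1 = 5, Δ_2 = 6, Δ_3 = 4.
All leading principal minors are positive, so by Sylvester's criterion Q is positive definite.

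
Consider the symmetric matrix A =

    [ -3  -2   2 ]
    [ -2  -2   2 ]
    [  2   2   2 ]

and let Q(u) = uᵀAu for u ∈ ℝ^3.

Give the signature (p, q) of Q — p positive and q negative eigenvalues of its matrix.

Applying the same elementary operations to the rows and columns of A produces a congruent diagonal matrix with entries -3, -2/3, 4.
Counting signs: 1 positive, 2 negative.

(1, 2)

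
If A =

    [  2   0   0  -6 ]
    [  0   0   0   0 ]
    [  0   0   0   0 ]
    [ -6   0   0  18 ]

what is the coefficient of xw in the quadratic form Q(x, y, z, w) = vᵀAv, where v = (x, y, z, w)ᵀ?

The coefficient of xw is A[1,4] + A[4,1] = 2·(-6) = -12.

-12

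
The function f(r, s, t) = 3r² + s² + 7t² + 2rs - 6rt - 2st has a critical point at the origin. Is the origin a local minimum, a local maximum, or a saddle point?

local minimum

The Hessian at the origin is H = [[6, 2, -6], [2, 2, -2], [-6, -2, 14]].
Row-reducing H symmetrically gives the diagonal entries 6, 4/3, 8.
Counting signs: 3 positive.
H is positive definite, so the origin is a strict local minimum.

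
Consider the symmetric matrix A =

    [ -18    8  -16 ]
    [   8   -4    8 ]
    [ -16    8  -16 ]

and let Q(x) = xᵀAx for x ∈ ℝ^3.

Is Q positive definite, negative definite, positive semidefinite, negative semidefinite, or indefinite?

negative semidefinite

Symmetric row and column elimination reduces A to a congruent diagonal form with pivots -18, -4/9, 0.
That gives 2 negative, 1 zero pivots.
Hence Q is negative semidefinite.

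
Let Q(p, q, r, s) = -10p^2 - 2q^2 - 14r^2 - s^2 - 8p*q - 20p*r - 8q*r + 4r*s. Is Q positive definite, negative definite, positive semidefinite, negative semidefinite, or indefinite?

The symmetric matrix is A = [[-10, -4, -10, 0], [-4, -2, -4, 0], [-10, -4, -14, 2], [0, 0, 2, -1]].
Congruent diagonalization of A (simultaneous row and column reduction) yields pivots -10, -2/5, -4, 0.
Counting signs: 3 negative, 1 zero.
Hence Q is negative semidefinite.

negative semidefinite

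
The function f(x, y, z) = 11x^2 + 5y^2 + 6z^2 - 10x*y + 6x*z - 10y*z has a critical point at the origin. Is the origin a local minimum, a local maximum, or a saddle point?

local minimum

The Hessian at the origin is H = [[22, -10, 6], [-10, 10, -10], [6, -10, 12]].
Applying the same elementary operations to the rows and columns of H produces a congruent diagonal matrix with entries 22, 60/11, 2/3.
That gives 3 positive pivots.
H is positive definite, so the origin is a strict local minimum.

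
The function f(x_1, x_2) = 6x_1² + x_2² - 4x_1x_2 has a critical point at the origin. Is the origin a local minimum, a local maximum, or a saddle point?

The Hessian at the origin is H = [[12, -4], [-4, 2]].
det H = 12·2 − (-4)² = 8 > 0 and H[1,1] = 12 > 0, so H is positive definite.
Therefore the origin is a local minimum.

local minimum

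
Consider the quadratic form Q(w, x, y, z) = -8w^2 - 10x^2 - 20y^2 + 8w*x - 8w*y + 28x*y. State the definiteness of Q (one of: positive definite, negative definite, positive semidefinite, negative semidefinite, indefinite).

negative semidefinite

The associated matrix is A = [[-8, 4, -4, 0], [4, -10, 14, 0], [-4, 14, -20, 0], [0, 0, 0, 0]].
Symmetric row and column elimination reduces A to a congruent diagonal form with pivots -8, -8, 0, 0.
Counting signs: 2 negative, 2 zero.
Hence Q is negative semidefinite.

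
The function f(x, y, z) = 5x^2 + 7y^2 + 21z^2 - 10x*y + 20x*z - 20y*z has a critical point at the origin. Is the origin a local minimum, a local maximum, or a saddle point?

The Hessian at the origin is H = [[10, -10, 20], [-10, 14, -20], [20, -20, 42]].
Row-reducing H symmetrically gives the diagonal entries 10, 4, 2.
So there are 3 positive pivots.
H is positive definite, so the origin is a strict local minimum.

local minimum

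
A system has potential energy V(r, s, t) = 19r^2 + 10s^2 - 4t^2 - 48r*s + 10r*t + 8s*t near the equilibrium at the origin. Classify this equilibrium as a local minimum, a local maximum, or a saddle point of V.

saddle point

The Hessian at the origin is H = [[38, -48, 10], [-48, 20, 8], [10, 8, -8]].
An LDLᵀ factorisation of H has diagonal entries 38, -772/19, -30/193.
Counting signs: 1 positive, 2 negative.
H is indefinite, so the origin is a saddle point.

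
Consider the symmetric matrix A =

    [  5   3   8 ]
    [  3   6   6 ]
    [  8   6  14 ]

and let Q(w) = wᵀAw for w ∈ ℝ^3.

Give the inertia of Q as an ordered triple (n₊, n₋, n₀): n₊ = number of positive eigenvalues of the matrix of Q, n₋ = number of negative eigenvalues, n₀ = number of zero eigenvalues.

(3, 0, 0)

Symmetric row and column elimination reduces A to a congruent diagonal form with pivots 5, 21/5, 6/7.
Counting signs: 3 positive.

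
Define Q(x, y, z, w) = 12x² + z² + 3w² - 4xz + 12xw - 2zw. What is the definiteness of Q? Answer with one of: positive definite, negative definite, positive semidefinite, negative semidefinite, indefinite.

positive semidefinite

The symmetric matrix is A = [[12, 0, -2, 6], [0, 0, 0, 0], [-2, 0, 1, -1], [6, 0, -1, 3]].
Row-reducing A symmetrically gives the diagonal entries 12, 0, 2/3, 0.
That gives 2 positive, 2 zero pivots.
Hence Q is positive semidefinite.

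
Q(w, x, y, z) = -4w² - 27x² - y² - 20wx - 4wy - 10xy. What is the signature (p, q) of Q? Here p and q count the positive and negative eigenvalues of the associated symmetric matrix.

The associated matrix is A = [[-4, -10, -2, 0], [-10, -27, -5, 0], [-2, -5, -1, 0], [0, 0, 0, 0]].
Applying the same elementary operations to the rows and columns of A produces a congruent diagonal matrix with entries -4, -2, 0, 0.
Counting signs: 2 negative, 2 zero.

(0, 2)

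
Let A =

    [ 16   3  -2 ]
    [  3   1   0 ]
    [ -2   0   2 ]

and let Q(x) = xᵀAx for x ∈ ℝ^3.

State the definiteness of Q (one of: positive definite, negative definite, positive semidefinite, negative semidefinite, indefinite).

Symmetric row and column elimination reduces A to a congruent diagonal form with pivots 16, 7/16, 10/7.
Counting signs: 3 positive.
Hence Q is positive definite.

positive definite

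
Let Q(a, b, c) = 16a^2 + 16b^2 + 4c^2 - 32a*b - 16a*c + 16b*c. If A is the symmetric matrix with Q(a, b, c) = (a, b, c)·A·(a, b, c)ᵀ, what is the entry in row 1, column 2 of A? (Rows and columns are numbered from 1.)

The coefficient of a·b in Q is -32. For a symmetric A this equals A[1,2] + A[2,1] = 2·A[1,2].
So A[1,2] = -32/2 = -16.

-16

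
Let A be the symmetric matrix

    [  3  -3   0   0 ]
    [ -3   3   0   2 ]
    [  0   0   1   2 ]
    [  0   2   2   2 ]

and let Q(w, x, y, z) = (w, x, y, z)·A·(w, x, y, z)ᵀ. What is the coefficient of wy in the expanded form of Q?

0

The coefficient of wy is A[1,3] + A[3,1] = 2·0 = 0.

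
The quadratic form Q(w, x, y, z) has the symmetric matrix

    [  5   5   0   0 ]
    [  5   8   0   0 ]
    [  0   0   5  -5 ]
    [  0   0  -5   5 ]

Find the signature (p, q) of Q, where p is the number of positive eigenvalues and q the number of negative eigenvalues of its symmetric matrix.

Congruent diagonalization of A (simultaneous row and column reduction) yields pivots 5, 3, 5, 0.
That gives 3 positive, 1 zero pivots.

(3, 0)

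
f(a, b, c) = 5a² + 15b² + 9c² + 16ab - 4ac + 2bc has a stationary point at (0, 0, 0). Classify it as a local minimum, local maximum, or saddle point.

The Hessian at the origin is H = [[10, 16, -4], [16, 30, 2], [-4, 2, 18]].
Row-reducing H symmetrically gives the diagonal entries 10, 22/5, 4/11.
That gives 3 positive pivots.
H is positive definite, so the origin is a strict local minimum.

local minimum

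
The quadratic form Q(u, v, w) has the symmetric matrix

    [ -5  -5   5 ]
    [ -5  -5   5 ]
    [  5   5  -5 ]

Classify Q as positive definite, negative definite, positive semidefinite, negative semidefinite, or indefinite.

negative semidefinite

Congruent diagonalization of A (simultaneous row and column reduction) yields pivots -5, 0, 0.
That gives 1 negative, 2 zero pivots.
Hence Q is negative semidefinite.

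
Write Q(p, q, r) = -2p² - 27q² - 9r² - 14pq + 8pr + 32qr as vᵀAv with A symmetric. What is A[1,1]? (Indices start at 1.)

-2

The coefficient of p² in Q is -2, and that is exactly A[1,1].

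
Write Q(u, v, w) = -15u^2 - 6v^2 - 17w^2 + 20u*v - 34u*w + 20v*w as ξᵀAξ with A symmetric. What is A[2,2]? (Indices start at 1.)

-6

The coefficient of v^2 in Q is -6, and that is exactly A[2,2].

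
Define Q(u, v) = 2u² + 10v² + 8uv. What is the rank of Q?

The symmetric matrix is A = [[2, 4], [4, 10]].
Row-reducing A symmetrically gives the diagonal entries 2, 2.
That gives 2 positive pivots.
The rank is the number of nonzero pivots: 2.

2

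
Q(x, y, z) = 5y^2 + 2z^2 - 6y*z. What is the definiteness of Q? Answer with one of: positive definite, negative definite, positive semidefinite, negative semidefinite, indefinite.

The symmetric matrix is A = [[0, 0, 0], [0, 5, -3], [0, -3, 2]].
Symmetric row and column elimination reduces A to a congruent diagonal form with pivots 0, 5, 1/5.
So there are 2 positive, 1 zero pivots.
Hence Q is positive semidefinite.

positive semidefinite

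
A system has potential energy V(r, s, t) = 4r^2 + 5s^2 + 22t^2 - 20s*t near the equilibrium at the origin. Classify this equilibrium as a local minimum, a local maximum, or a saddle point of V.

The Hessian at the origin is H = [[8, 0, 0], [0, 10, -20], [0, -20, 44]].
Row-reducing H symmetrically gives the diagonal entries 8, 10, 4.
So there are 3 positive pivots.
H is positive definite, so the origin is a strict local minimum.

local minimum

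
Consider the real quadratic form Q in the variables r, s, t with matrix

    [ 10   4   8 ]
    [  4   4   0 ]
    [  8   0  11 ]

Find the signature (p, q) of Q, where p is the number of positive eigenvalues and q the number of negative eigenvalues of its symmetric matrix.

Applying the same elementary operations to the rows and columns of A produces a congruent diagonal matrix with entries 10, 12/5, 1/3.
So there are 3 positive pivots.

(3, 0)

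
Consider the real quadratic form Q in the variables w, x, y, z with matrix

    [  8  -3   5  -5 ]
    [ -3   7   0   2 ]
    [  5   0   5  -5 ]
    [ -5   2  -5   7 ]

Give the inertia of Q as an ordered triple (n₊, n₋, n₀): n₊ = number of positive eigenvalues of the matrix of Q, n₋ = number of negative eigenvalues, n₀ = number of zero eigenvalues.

Symmetric row and column elimination reduces A to a congruent diagonal form with pivots 8, 47/8, 60/47, 1.
That gives 4 positive pivots.

(4, 0, 0)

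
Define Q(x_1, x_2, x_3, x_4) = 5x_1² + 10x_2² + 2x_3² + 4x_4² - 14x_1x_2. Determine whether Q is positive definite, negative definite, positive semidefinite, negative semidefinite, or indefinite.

positive definite

The symmetric matrix of Q is A = [[5, -7, 0, 0], [-7, 10, 0, 0], [0, 0, 2, 0], [0, 0, 0, 4]].
Leading principal minors: Δ_1 = 5, Δ_2 = 1, Δ_3 = 2, Δ_4 = 8.
All leading principal minors are positive, so by Sylvester's criterion Q is positive definite.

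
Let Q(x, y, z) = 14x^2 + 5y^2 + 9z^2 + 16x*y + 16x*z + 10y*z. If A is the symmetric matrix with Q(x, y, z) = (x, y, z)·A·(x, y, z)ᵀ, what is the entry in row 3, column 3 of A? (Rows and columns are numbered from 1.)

The coefficient of z^2 in Q is 9, and that is exactly A[3,3].

9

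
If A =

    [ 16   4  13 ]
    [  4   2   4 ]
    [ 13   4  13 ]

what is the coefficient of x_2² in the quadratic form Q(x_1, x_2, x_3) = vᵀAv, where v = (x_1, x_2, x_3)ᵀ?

2

The coefficient of x_2² is the diagonal entry A[2,2] = 2.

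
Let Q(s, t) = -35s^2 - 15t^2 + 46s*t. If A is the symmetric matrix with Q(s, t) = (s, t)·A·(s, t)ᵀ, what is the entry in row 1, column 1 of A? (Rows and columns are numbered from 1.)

The coefficient of s^2 in Q is -35, and that is exactly A[1,1].

-35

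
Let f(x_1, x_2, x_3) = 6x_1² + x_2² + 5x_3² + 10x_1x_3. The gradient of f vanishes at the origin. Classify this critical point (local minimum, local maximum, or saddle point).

local minimum

The Hessian at the origin is H = [[12, 0, 10], [0, 2, 0], [10, 0, 10]].
Congruent diagonalization of H (simultaneous row and column reduction) yields pivots 12, 2, 5/3.
Counting signs: 3 positive.
H is positive definite, so the origin is a strict local minimum.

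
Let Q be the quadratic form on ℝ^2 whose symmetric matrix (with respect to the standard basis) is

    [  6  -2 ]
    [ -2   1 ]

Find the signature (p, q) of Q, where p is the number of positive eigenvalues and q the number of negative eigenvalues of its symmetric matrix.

(2, 0)

Applying the same elementary operations to the rows and columns of A produces a congruent diagonal matrix with entries 6, 1/3.
That gives 2 positive pivots.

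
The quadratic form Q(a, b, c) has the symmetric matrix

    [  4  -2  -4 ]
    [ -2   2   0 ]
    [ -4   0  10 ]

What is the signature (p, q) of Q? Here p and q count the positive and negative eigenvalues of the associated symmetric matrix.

An LDLᵀ factorisation of A has diagonal entries 4, 1, 2.
Counting signs: 3 positive.

(3, 0)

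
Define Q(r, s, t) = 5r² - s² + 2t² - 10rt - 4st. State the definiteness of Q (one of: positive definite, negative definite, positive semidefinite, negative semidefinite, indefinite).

indefinite

The associated matrix is A = [[5, 0, -5], [0, -1, -2], [-5, -2, 2]].
Congruent diagonalization of A (simultaneous row and column reduction) yields pivots 5, -1, 1.
So there are 2 positive, 1 negative pivots.
Hence Q is indefinite.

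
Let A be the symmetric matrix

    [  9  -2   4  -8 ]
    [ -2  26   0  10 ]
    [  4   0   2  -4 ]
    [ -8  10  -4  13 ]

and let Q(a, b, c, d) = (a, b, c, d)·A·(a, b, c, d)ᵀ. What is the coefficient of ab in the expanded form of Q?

-4

The coefficient of ab is A[1,2] + A[2,1] = 2·(-2) = -4.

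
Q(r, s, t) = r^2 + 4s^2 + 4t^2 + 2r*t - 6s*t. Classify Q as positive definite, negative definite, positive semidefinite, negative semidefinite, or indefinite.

positive definite

The symmetric matrix of Q is A = [[1, 0, 1], [0, 4, -3], [1, -3, 4]].
Leading principal minors: Δ_1 = 1, Δ_2 = 4, Δ_3 = 3.
All leading principal minors are positive, so by Sylvester's criterion Q is positive definite.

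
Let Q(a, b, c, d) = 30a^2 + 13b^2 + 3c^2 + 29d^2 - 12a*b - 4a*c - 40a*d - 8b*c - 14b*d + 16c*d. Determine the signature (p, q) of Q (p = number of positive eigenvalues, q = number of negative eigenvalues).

(4, 0)

The symmetric matrix is A = [[30, -6, -2, -20], [-6, 13, -4, -7], [-2, -4, 3, 8], [-20, -7, 8, 29]].
Row-reducing A symmetrically gives the diagonal entries 30, 59/5, 217/177, 10/217.
So there are 4 positive pivots.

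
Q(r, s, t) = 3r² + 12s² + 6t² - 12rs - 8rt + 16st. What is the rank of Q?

2

The symmetric matrix is A = [[3, -6, -4], [-6, 12, 8], [-4, 8, 6]].
Row-reducing A symmetrically gives the diagonal entries 3, 0, 2/3.
That gives 2 positive, 1 zero pivots.
The rank is the number of nonzero pivots: 2.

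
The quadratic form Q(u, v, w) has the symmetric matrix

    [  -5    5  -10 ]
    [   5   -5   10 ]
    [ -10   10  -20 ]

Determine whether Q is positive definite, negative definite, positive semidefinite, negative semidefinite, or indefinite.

negative semidefinite

Symmetric row and column elimination reduces A to a congruent diagonal form with pivots -5, 0, 0.
That gives 1 negative, 2 zero pivots.
Hence Q is negative semidefinite.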